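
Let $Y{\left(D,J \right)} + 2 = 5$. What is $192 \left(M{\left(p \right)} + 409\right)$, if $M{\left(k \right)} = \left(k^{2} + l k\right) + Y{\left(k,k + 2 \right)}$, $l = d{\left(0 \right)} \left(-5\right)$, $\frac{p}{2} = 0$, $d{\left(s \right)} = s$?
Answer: $79104$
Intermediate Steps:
$p = 0$ ($p = 2 \cdot 0 = 0$)
$Y{\left(D,J \right)} = 3$ ($Y{\left(D,J \right)} = -2 + 5 = 3$)
$l = 0$ ($l = 0 \left(-5\right) = 0$)
$M{\left(k \right)} = 3 + k^{2}$ ($M{\left(k \right)} = \left(k^{2} + 0 k\right) + 3 = \left(k^{2} + 0\right) + 3 = k^{2} + 3 = 3 + k^{2}$)
$192 \left(M{\left(p \right)} + 409\right) = 192 \left(\left(3 + 0^{2}\right) + 409\right) = 192 \left(\left(3 + 0\right) + 409\right) = 192 \left(3 + 409\right) = 192 \cdot 412 = 79104$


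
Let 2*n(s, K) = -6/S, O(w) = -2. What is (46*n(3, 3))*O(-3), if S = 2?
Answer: 138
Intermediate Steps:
n(s, K) = -3/2 (n(s, K) = (-6/2)/2 = (-6*½)/2 = (½)*(-3) = -3/2)
(46*n(3, 3))*O(-3) = (46*(-3/2))*(-2) = -69*(-2) = 138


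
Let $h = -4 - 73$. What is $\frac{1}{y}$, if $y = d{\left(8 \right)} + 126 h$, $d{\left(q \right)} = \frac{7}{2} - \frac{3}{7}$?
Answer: $- \frac{14}{135785} \approx -0.0001031$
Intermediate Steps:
$h = -77$ ($h = -4 - 73 = -77$)
$d{\left(q \right)} = \frac{43}{14}$ ($d{\left(q \right)} = 7 \cdot \frac{1}{2} - \frac{3}{7} = \frac{7}{2} - \frac{3}{7} = \frac{43}{14}$)
$y = - \frac{135785}{14}$ ($y = \frac{43}{14} + 126 \left(-77\right) = \frac{43}{14} - 9702 = - \frac{135785}{14} \approx -9698.9$)
$\frac{1}{y} = \frac{1}{- \frac{135785}{14}} = - \frac{14}{135785}$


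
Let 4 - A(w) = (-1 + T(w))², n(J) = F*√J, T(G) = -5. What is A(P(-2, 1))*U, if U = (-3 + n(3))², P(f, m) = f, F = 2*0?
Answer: -288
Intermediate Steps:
F = 0
n(J) = 0 (n(J) = 0*√J = 0)
A(w) = -32 (A(w) = 4 - (-1 - 5)² = 4 - 1*(-6)² = 4 - 1*36 = 4 - 36 = -32)
U = 9 (U = (-3 + 0)² = (-3)² = 9)
A(P(-2, 1))*U = -32*9 = -288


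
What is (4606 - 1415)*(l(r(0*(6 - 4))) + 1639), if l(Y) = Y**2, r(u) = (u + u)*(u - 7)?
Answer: 5230049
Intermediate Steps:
r(u) = 2*u*(-7 + u) (r(u) = (2*u)*(-7 + u) = 2*u*(-7 + u))
(4606 - 1415)*(l(r(0*(6 - 4))) + 1639) = (4606 - 1415)*((2*(0*(6 - 4))*(-7 + 0*(6 - 4)))**2 + 1639) = 3191*((2*(0*2)*(-7 + 0*2))**2 + 1639) = 3191*((2*0*(-7 + 0))**2 + 1639) = 3191*((2*0*(-7))**2 + 1639) = 3191*(0**2 + 1639) = 3191*(0 + 1639) = 3191*1639 = 5230049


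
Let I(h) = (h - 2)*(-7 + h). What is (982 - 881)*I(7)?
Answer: 0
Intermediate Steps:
I(h) = (-7 + h)*(-2 + h) (I(h) = (-2 + h)*(-7 + h) = (-7 + h)*(-2 + h))
(982 - 881)*I(7) = (982 - 881)*(14 + 7**2 - 9*7) = 101*(14 + 49 - 63) = 101*0 = 0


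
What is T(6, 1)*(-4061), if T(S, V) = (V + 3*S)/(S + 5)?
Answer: -77159/11 ≈ -7014.5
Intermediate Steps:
T(S, V) = (V + 3*S)/(5 + S)
T(6, 1)*(-4061) = ((1 + 3*6)/(5 + 6))*(-4061) = ((1 + 18)/11)*(-4061) = ((1/11)*19)*(-4061) = (19/11)*(-4061) = -77159/11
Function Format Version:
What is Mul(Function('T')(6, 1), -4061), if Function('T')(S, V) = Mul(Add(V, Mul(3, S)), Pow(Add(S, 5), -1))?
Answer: Rational(-77159, 11) ≈ -7014.5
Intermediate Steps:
Function('T')(S, V) = Mul(Pow(Add(5, S), -1), Add(V, Mul(3, S))) (Function('T')(S, V) = Mul(Add(V, Mul(3, S)), Pow(Add(5, S), -1)) = Mul(Pow(Add(5, S), -1), Add(V, Mul(3, S))))
Mul(Function('T')(6, 1), -4061) = Mul(Mul(Pow(Add(5, 6), -1), Add(1, Mul(3, 6))), -4061) = Mul(Mul(Pow(11, -1), Add(1, 18)), -4061) = Mul(Mul(Rational(1, 11), 19), -4061) = Mul(Rational(19, 11), -4061) = Rational(-77159, 11)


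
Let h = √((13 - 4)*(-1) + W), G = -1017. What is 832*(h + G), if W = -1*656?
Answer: -846144 + 832*I*√665 ≈ -8.4614e+5 + 21455.0*I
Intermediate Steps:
W = -656
h = I*√665 (h = √((13 - 4)*(-1) - 656) = √(9*(-1) - 656) = √(-9 - 656) = √(-665) = I*√665 ≈ 25.788*I)
832*(h + G) = 832*(I*√665 - 1017) = 832*(-1017 + I*√665) = -846144 + 832*I*√665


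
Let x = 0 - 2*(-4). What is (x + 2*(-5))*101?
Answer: -202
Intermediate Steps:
x = 8 (x = 0 + 8 = 8)
(x + 2*(-5))*101 = (8 + 2*(-5))*101 = (8 - 10)*101 = -2*101 = -202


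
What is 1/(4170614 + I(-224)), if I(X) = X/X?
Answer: 1/4170615 ≈ 2.3977e-7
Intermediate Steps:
I(X) = 1
1/(4170614 + I(-224)) = 1/(4170614 + 1) = 1/4170615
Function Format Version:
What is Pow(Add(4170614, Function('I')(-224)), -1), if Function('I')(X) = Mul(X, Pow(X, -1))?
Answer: Rational(1, 4170615) ≈ 2.3977e-7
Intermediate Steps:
Function('I')(X) = 1
Pow(Add(4170614, Function('I')(-224)), -1) = Pow(Add(4170614, 1), -1) = Pow(4170615, -1) = Rational(1, 4170615)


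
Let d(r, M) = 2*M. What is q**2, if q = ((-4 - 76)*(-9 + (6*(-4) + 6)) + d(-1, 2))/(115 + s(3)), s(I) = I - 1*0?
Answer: 1170724/3481 ≈ 336.32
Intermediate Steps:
s(I) = I (s(I) = I + 0 = I)
q = 1082/59 (q = ((-4 - 76)*(-9 + (6*(-4) + 6)) + 2*2)/(115 + 3) = (-80*(-9 + (-24 + 6)) + 4)/118 = (-80*(-9 - 18) + 4)*(1/118) = (-80*(-27) + 4)*(1/118) = (2160 + 4)*(1/118) = 2164*(1/118) = 1082/59 ≈ 18.339)
q**2 = (1082/59)**2 = 1170724/3481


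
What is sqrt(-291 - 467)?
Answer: I*sqrt(758) ≈ 27.532*I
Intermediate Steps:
sqrt(-291 - 467) = sqrt(-758) = I*sqrt(758)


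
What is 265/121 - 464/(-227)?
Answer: 116299/27467 ≈ 4.2341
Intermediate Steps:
265/121 - 464/(-227) = 265*(1/121) - 464*(-1/227) = 265/121 + 464/227 = 116299/27467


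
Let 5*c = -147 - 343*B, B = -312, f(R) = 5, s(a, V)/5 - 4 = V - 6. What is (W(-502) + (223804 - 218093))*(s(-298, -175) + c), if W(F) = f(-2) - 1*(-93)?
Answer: 595097196/5 ≈ 1.1902e+8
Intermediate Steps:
s(a, V) = -10 + 5*V (s(a, V) = 20 + 5*(V - 6) = 20 + 5*(-6 + V) = 20 + (-30 + 5*V) = -10 + 5*V)
W(F) = 98 (W(F) = 5 - 1*(-93) = 5 + 93 = 98)
c = 106869/5 (c = (-147 - 343*(-312))/5 = (-147 + 107016)/5 = (⅕)*106869 = 106869/5 ≈ 21374.)
(W(-502) + (223804 - 218093))*(s(-298, -175) + c) = (98 + (223804 - 218093))*((-10 + 5*(-175)) + 106869/5) = (98 + 5711)*((-10 - 875) + 106869/5) = 5809*(-885 + 106869/5) = 5809*(102444/5) = 595097196/5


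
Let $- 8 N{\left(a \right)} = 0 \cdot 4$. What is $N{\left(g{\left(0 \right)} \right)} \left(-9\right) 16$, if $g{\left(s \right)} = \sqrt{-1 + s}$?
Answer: $0$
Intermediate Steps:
$N{\left(a \right)} = 0$ ($N{\left(a \right)} = - \frac{0 \cdot 4}{8} = \left(- \frac{1}{8}\right) 0 = 0$)
$N{\left(g{\left(0 \right)} \right)} \left(-9\right) 16 = 0 \left(-9\right) 16 = 0 \cdot 16 = 0$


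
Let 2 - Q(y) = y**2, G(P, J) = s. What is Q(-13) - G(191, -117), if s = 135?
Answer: -302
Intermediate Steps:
G(P, J) = 135
Q(y) = 2 - y**2
Q(-13) - G(191, -117) = (2 - 1*(-13)**2) - 1*135 = (2 - 1*169) - 135 = (2 - 169) - 135 = -167 - 135 = -302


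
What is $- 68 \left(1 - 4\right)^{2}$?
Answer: $-612$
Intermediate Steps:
$- 68 \left(1 - 4\right)^{2} = - 68 \left(-3\right)^{2} = \left(-68\right) 9 = -612$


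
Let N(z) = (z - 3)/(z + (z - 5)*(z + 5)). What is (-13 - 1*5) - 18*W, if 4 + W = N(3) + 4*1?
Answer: -18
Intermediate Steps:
N(z) = (-3 + z)/(z + (-5 + z)*(5 + z))
W = 0 (W = -4 + ((-3 + 3)/(-25 + 3 + 3²) + 4*1) = -4 + (0/(-25 + 3 + 9) + 4) = -4 + (0/(-13) + 4) = -4 + (-1/13*0 + 4) = -4 + (0 + 4) = -4 + 4 = 0)
(-13 - 1*5) - 18*W = (-13 - 1*5) - 18*0 = (-13 - 5) + 0 = -18 + 0 = -18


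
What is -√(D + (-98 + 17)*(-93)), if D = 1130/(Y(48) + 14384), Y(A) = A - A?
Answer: -√97411865998/3596 ≈ -86.793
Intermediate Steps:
Y(A) = 0
D = 565/7192 (D = 1130/(0 + 14384) = 1130/14384 = 1130*(1/14384) = 565/7192 ≈ 0.078560)
-√(D + (-98 + 17)*(-93)) = -√(565/7192 + (-98 + 17)*(-93)) = -√(565/7192 - 81*(-93)) = -√(565/7192 + 7533) = -√(54177901/7192) = -√97411865998/3596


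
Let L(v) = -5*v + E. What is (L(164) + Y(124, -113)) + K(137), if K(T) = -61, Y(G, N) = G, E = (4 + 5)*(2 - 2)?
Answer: -757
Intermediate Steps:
E = 0 (E = 9*0 = 0)
L(v) = -5*v (L(v) = -5*v + 0 = -5*v)
(L(164) + Y(124, -113)) + K(137) = (-5*164 + 124) - 61 = (-820 + 124) - 61 = -696 - 61 = -757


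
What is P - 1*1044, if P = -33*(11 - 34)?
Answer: -285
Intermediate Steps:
P = 759 (P = -33*(-23) = 759)
P - 1*1044 = 759 - 1*1044 = 759 - 1044 = -285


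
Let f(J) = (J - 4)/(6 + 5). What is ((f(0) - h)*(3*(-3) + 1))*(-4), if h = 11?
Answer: -4000/11 ≈ -363.64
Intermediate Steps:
f(J) = -4/11 + J/11 (f(J) = (-4 + J)/11 = (-4 + J)*(1/11) = -4/11 + J/11)
((f(0) - h)*(3*(-3) + 1))*(-4) = (((-4/11 + (1/11)*0) - 1*11)*(3*(-3) + 1))*(-4) = (((-4/11 + 0) - 11)*(-9 + 1))*(-4) = ((-4/11 - 11)*(-8))*(-4) = -125/11*(-8)*(-4) = (1000/11)*(-4) = -4000/11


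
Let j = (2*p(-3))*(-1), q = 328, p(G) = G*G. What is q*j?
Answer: -5904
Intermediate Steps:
p(G) = G²
j = -18 (j = (2*(-3)²)*(-1) = (2*9)*(-1) = 18*(-1) = -18)
q*j = 328*(-18) = -5904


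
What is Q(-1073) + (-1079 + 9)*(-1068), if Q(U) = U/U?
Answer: 1142761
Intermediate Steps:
Q(U) = 1
Q(-1073) + (-1079 + 9)*(-1068) = 1 + (-1079 + 9)*(-1068) = 1 - 1070*(-1068) = 1 + 1142760 = 1142761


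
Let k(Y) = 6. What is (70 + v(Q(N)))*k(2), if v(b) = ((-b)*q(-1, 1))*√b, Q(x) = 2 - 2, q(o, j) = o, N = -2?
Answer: 420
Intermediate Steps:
Q(x) = 0
v(b) = b^(3/2) (v(b) = (-b*(-1))*√b = b*√b = b^(3/2))
(70 + v(Q(N)))*k(2) = (70 + 0^(3/2))*6 = (70 + 0)*6 = 70*6 = 420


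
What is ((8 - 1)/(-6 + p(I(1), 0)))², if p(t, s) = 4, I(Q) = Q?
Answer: 49/4 ≈ 12.250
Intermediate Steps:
((8 - 1)/(-6 + p(I(1), 0)))² = ((8 - 1)/(-6 + 4))² = (7/(-2))² = (7*(-½))² = (-7/2)² = 49/4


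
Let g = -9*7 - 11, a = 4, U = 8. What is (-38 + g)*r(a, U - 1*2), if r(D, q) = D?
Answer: -448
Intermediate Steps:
g = -74 (g = -63 - 11 = -74)
(-38 + g)*r(a, U - 1*2) = (-38 - 74)*4 = -112*4 = -448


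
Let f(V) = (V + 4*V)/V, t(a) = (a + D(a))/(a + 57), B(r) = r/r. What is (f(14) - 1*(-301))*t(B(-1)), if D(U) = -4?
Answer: -459/29 ≈ -15.828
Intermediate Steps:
B(r) = 1
t(a) = (-4 + a)/(57 + a) (t(a) = (a - 4)/(a + 57) = (-4 + a)/(57 + a))
f(V) = 5 (f(V) = (5*V)/V = 5)
(f(14) - 1*(-301))*t(B(-1)) = (5 - 1*(-301))*((-4 + 1)/(57 + 1)) = (5 + 301)*(-3/58) = 306*((1/58)*(-3)) = 306*(-3/58) = -459/29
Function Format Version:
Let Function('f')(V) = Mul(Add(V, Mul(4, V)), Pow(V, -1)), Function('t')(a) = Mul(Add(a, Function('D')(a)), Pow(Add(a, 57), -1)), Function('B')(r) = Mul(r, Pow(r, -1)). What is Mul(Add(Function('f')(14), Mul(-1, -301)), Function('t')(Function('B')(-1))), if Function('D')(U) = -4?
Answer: Rational(-459, 29) ≈ -15.828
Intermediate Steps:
Function('B')(r) = 1
Function('t')(a) = Mul(Pow(Add(57, a), -1), Add(-4, a)) (Function('t')(a) = Mul(Add(a, -4), Pow(Add(a, 57), -1)) = Mul(Add(-4, a), Pow(Add(57, a), -1)) = Mul(Pow(Add(57, a), -1), Add(-4, a)))
Function('f')(V) = 5 (Function('f')(V) = Mul(Mul(5, V), Pow(V, -1)) = 5)
Mul(Add(Function('f')(14), Mul(-1, -301)), Function('t')(Function('B')(-1))) = Mul(Add(5, Mul(-1, -301)), Mul(Pow(Add(57, 1), -1), Add(-4, 1))) = Mul(Add(5, 301), Mul(Pow(58, -1), -3)) = Mul(306, Mul(Rational(1, 58), -3)) = Mul(306, Rational(-3, 58)) = Rational(-459, 29)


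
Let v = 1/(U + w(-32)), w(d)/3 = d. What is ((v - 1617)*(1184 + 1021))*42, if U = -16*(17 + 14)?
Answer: -44326155825/296 ≈ -1.4975e+8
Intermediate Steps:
U = -496 (U = -16*31 = -496)
w(d) = 3*d
v = -1/592 (v = 1/(-496 + 3*(-32)) = 1/(-496 - 96) = 1/(-592) = -1/592 ≈ -0.0016892)
((v - 1617)*(1184 + 1021))*42 = ((-1/592 - 1617)*(1184 + 1021))*42 = -957265/592*2205*42 = -2110769325/592*42 = -44326155825/296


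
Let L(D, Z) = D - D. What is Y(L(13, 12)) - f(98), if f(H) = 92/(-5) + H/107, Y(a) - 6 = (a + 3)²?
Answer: 17379/535 ≈ 32.484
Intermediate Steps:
L(D, Z) = 0
Y(a) = 6 + (3 + a)² (Y(a) = 6 + (a + 3)² = 6 + (3 + a)²)
f(H) = -92/5 + H/107 (f(H) = 92*(-⅕) + H*(1/107) = -92/5 + H/107)
Y(L(13, 12)) - f(98) = (6 + (3 + 0)²) - (-92/5 + (1/107)*98) = (6 + 3²) - (-92/5 + 98/107) = (6 + 9) - 1*(-9354/535) = 15 + 9354/535 = 17379/535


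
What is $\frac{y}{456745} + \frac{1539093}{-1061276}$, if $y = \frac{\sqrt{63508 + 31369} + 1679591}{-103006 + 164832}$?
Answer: $- \frac{21730114092217147}{14984535977144060} + \frac{\sqrt{94877}}{28238716370} \approx -1.4502$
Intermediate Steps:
$y = \frac{1679591}{61826} + \frac{\sqrt{94877}}{61826}$ ($y = \frac{\sqrt{94877} + 1679591}{61826} = \left(1679591 + \sqrt{94877}\right) \frac{1}{61826} = \frac{1679591}{61826} + \frac{\sqrt{94877}}{61826} \approx 27.171$)
$\frac{y}{456745} + \frac{1539093}{-1061276} = \frac{\frac{1679591}{61826} + \frac{\sqrt{94877}}{61826}}{456745} + \frac{1539093}{-1061276} = \left(\frac{1679591}{61826} + \frac{\sqrt{94877}}{61826}\right) \frac{1}{456745} + 1539093 \left(- \frac{1}{1061276}\right) = \left(\frac{1679591}{28238716370} + \frac{\sqrt{94877}}{28238716370}\right) - \frac{1539093}{1061276} = - \frac{21730114092217147}{14984535977144060} + \frac{\sqrt{94877}}{28238716370}$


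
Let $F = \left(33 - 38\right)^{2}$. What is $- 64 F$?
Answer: $-1600$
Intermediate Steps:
$F = 25$ ($F = \left(-5\right)^{2} = 25$)
$- 64 F = \left(-64\right) 25 = -1600$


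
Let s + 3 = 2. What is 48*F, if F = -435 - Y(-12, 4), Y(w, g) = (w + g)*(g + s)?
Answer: -19728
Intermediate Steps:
s = -1 (s = -3 + 2 = -1)
Y(w, g) = (-1 + g)*(g + w) (Y(w, g) = (w + g)*(g - 1) = (g + w)*(-1 + g) = (-1 + g)*(g + w))
F = -411 (F = -435 - (4**2 - 1*4 - 1*(-12) + 4*(-12)) = -435 - (16 - 4 + 12 - 48) = -435 - 1*(-24) = -435 + 24 = -411)
48*F = 48*(-411) = -19728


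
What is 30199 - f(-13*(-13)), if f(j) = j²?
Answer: 1638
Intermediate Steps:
30199 - f(-13*(-13)) = 30199 - (-13*(-13))² = 30199 - 1*169² = 30199 - 1*28561 = 30199 - 28561 = 1638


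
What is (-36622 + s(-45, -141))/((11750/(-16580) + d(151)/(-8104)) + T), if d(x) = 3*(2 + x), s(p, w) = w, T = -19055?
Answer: 246981774808/128020747491 ≈ 1.9292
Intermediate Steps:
d(x) = 6 + 3*x
(-36622 + s(-45, -141))/((11750/(-16580) + d(151)/(-8104)) + T) = (-36622 - 141)/((11750/(-16580) + (6 + 3*151)/(-8104)) - 19055) = -36763/((11750*(-1/16580) + (6 + 453)*(-1/8104)) - 19055) = -36763/((-1175/1658 + 459*(-1/8104)) - 19055) = -36763/((-1175/1658 - 459/8104) - 19055) = -36763/(-5141611/6718216 - 19055) = -36763/(-128020747491/6718216) = -36763*(-6718216/128020747491) = 246981774808/128020747491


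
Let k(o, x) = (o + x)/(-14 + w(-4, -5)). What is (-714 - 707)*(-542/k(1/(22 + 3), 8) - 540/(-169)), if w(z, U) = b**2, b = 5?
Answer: 35639973110/33969 ≈ 1.0492e+6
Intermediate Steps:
w(z, U) = 25 (w(z, U) = 5**2 = 25)
k(o, x) = o/11 + x/11 (k(o, x) = (o + x)/(-14 + 25) = (o + x)/11 = (o + x)*(1/11) = o/11 + x/11)
(-714 - 707)*(-542/k(1/(22 + 3), 8) - 540/(-169)) = (-714 - 707)*(-542/(1/(11*(22 + 3)) + (1/11)*8) - 540/(-169)) = -1421*(-542/((1/11)/25 + 8/11) - 540*(-1/169)) = -1421*(-542/((1/11)*(1/25) + 8/11) + 540/169) = -1421*(-542/(1/275 + 8/11) + 540/169) = -1421*(-542/201/275 + 540/169) = -1421*(-542*275/201 + 540/169) = -1421*(-149050/201 + 540/169) = -1421*(-25080910/33969) = 35639973110/33969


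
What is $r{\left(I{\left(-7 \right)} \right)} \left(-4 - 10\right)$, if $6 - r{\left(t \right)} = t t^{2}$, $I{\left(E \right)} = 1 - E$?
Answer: $7084$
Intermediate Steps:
$r{\left(t \right)} = 6 - t^{3}$ ($r{\left(t \right)} = 6 - t t^{2} = 6 - t^{3}$)
$r{\left(I{\left(-7 \right)} \right)} \left(-4 - 10\right) = \left(6 - \left(1 - -7\right)^{3}\right) \left(-4 - 10\right) = \left(6 - \left(1 + 7\right)^{3}\right) \left(-4 - 10\right) = \left(6 - 8^{3}\right) \left(-14\right) = \left(6 - 512\right) \left(-14\right) = \left(-506\right) \left(-14\right) = 7084$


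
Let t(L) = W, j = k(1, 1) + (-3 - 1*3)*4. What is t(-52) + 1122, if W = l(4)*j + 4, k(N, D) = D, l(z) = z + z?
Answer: 942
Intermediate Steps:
l(z) = 2*z
j = -23 (j = 1 + (-3 - 1*3)*4 = 1 + (-3 - 3)*4 = 1 - 6*4 = 1 - 24 = -23)
W = -180 (W = (2*4)*(-23) + 4 = 8*(-23) + 4 = -184 + 4 = -180)
t(L) = -180
t(-52) + 1122 = -180 + 1122 = 942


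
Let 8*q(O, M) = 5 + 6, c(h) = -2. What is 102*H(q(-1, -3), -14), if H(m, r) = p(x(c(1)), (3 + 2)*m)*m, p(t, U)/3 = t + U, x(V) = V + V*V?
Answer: 119493/32 ≈ 3734.2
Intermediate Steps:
x(V) = V + V²
q(O, M) = 11/8 (q(O, M) = (5 + 6)/8 = (⅛)*11 = 11/8)
p(t, U) = 3*U + 3*t (p(t, U) = 3*(t + U) = 3*(U + t) = 3*U + 3*t)
H(m, r) = m*(6 + 15*m) (H(m, r) = (3*((3 + 2)*m) + 3*(-2*(1 - 2)))*m = (3*(5*m) + 3*(-2*(-1)))*m = (15*m + 3*2)*m = (15*m + 6)*m = (6 + 15*m)*m = m*(6 + 15*m))
102*H(q(-1, -3), -14) = 102*(3*(11/8)*(2 + 5*(11/8))) = 102*(3*(11/8)*(2 + 55/8)) = 102*(3*(11/8)*(71/8)) = 102*(2343/64) = 119493/32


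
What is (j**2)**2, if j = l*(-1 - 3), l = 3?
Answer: 20736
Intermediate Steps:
j = -12 (j = 3*(-1 - 3) = 3*(-4) = -12)
(j**2)**2 = ((-12)**2)**2 = 144**2 = 20736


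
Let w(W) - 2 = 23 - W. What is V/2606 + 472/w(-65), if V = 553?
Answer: 639901/117270 ≈ 5.4566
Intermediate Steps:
w(W) = 25 - W (w(W) = 2 + (23 - W) = 25 - W)
V/2606 + 472/w(-65) = 553/2606 + 472/(25 - 1*(-65)) = 553*(1/2606) + 472/(25 + 65) = 553/2606 + 472/90 = 553/2606 + 472*(1/90) = 553/2606 + 236/45 = 639901/117270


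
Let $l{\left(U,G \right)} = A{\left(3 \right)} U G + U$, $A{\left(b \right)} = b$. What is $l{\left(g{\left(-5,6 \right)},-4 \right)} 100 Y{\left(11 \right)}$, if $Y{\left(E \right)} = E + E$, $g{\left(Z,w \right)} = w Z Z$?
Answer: $-3630000$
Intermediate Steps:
$g{\left(Z,w \right)} = w Z^{2}$ ($g{\left(Z,w \right)} = Z w Z = w Z^{2}$)
$l{\left(U,G \right)} = U + 3 G U$ ($l{\left(U,G \right)} = 3 U G + U = 3 G U + U = U + 3 G U$)
$Y{\left(E \right)} = 2 E$
$l{\left(g{\left(-5,6 \right)},-4 \right)} 100 Y{\left(11 \right)} = 6 \left(-5\right)^{2} \left(1 + 3 \left(-4\right)\right) 100 \cdot 2 \cdot 11 = 6 \cdot 25 \left(1 - 12\right) 100 \cdot 22 = 150 \left(-11\right) 100 \cdot 22 = \left(-1650\right) 100 \cdot 22 = \left(-165000\right) 22 = -3630000$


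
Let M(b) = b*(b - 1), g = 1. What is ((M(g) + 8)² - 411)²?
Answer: 120409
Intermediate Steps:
M(b) = b*(-1 + b)
((M(g) + 8)² - 411)² = ((1*(-1 + 1) + 8)² - 411)² = ((1*0 + 8)² - 411)² = ((0 + 8)² - 411)² = (8² - 411)² = (64 - 411)² = (-347)² = 120409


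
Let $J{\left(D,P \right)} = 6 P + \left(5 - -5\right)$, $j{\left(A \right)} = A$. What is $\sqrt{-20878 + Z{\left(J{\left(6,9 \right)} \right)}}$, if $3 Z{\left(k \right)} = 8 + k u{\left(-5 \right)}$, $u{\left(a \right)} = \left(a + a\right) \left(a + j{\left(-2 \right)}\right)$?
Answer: $i \sqrt{19382} \approx 139.22 i$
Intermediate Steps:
$u{\left(a \right)} = 2 a \left(-2 + a\right)$ ($u{\left(a \right)} = \left(a + a\right) \left(a - 2\right) = 2 a \left(-2 + a\right)$)
$J{\left(D,P \right)} = 10 + 6 P$ ($J{\left(D,P \right)} = 6 P + \left(5 + 5\right) = 6 P + 10 = 10 + 6 P$)
$Z{\left(k \right)} = \frac{8}{3} + \frac{70 k}{3}$ ($Z{\left(k \right)} = \frac{8 + k 2 \left(-5\right) \left(-2 - 5\right)}{3} = \frac{8 + k 2 \left(-5\right) \left(-7\right)}{3} = \frac{8 + k 70}{3} = \frac{8 + 70 k}{3} = \frac{8}{3} + \frac{70 k}{3}$)
$\sqrt{-20878 + Z{\left(J{\left(6,9 \right)} \right)}} = \sqrt{-20878 + \left(\frac{8}{3} + \frac{70 \left(10 + 6 \cdot 9\right)}{3}\right)} = \sqrt{-20878 + \left(\frac{8}{3} + \frac{70 \left(10 + 54\right)}{3}\right)} = \sqrt{-20878 + \left(\frac{8}{3} + \frac{70}{3} \cdot 64\right)} = \sqrt{-20878 + \left(\frac{8}{3} + \frac{4480}{3}\right)} = \sqrt{-20878 + 1496} = \sqrt{-19382} = i \sqrt{19382}$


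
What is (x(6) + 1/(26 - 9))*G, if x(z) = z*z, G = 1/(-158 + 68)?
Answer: -613/1530 ≈ -0.40065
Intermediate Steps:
G = -1/90 (G = 1/(-90) = -1/90 ≈ -0.011111)
x(z) = z²
(x(6) + 1/(26 - 9))*G = (6² + 1/(26 - 9))*(-1/90) = (36 + 1/17)*(-1/90) = (613/17)*(-1/90) = -613/1530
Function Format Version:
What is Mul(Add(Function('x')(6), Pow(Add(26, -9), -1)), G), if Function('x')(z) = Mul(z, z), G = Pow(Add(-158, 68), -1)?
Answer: Rational(-613, 1530) ≈ -0.40065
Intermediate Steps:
G = Rational(-1, 90) (G = Pow(-90, -1) = Rational(-1, 90) ≈ -0.011111)
Function('x')(z) = Pow(z, 2)
Mul(Add(Function('x')(6), Pow(Add(26, -9), -1)), G) = Mul(Add(Pow(6, 2), Pow(Add(26, -9), -1)), Rational(-1, 90)) = Mul(Add(36, Pow(17, -1)), Rational(-1, 90)) = Mul(Add(36, Rational(1, 17)), Rational(-1, 90)) = Mul(Rational(613, 17), Rational(-1, 90)) = Rational(-613, 1530)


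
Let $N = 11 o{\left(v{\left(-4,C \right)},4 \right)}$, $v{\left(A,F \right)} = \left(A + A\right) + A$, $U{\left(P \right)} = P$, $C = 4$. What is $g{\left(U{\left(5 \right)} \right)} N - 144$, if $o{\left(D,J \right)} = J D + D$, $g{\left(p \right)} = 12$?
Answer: $-8064$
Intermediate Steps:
$v{\left(A,F \right)} = 3 A$ ($v{\left(A,F \right)} = 2 A + A = 3 A$)
$o{\left(D,J \right)} = D + D J$ ($o{\left(D,J \right)} = D J + D = D + D J$)
$N = -660$ ($N = 11 \cdot 3 \left(-4\right) \left(1 + 4\right) = 11 \left(\left(-12\right) 5\right) = 11 \left(-60\right) = -660$)
$g{\left(U{\left(5 \right)} \right)} N - 144 = 12 \left(-660\right) - 144 = -7920 - 144 = -8064$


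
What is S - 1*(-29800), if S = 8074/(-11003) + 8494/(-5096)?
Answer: 835394888907/28035644 ≈ 29798.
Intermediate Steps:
S = -67302293/28035644 (S = 8074*(-1/11003) + 8494*(-1/5096) = -8074/11003 - 4247/2548 = -67302293/28035644 ≈ -2.4006)
S - 1*(-29800) = -67302293/28035644 - 1*(-29800) = -67302293/28035644 + 29800 = 835394888907/28035644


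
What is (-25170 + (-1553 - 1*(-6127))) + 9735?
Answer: -10861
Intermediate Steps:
(-25170 + (-1553 - 1*(-6127))) + 9735 = (-25170 + (-1553 + 6127)) + 9735 = (-25170 + 4574) + 9735 = -20596 + 9735 = -10861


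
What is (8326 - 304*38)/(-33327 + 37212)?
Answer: -3226/3885 ≈ -0.83037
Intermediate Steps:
(8326 - 304*38)/(-33327 + 37212) = (8326 - 11552)/3885 = -3226*1/3885 = -3226/3885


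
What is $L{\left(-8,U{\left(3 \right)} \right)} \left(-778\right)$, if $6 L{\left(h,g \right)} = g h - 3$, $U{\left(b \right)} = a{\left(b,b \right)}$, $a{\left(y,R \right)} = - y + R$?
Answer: $389$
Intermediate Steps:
$a{\left(y,R \right)} = R - y$
$U{\left(b \right)} = 0$ ($U{\left(b \right)} = b - b = 0$)
$L{\left(h,g \right)} = - \frac{1}{2} + \frac{g h}{6}$ ($L{\left(h,g \right)} = \frac{g h - 3}{6} = \frac{-3 + g h}{6} = - \frac{1}{2} + \frac{g h}{6}$)
$L{\left(-8,U{\left(3 \right)} \right)} \left(-778\right) = \left(- \frac{1}{2} + \frac{1}{6} \cdot 0 \left(-8\right)\right) \left(-778\right) = \left(- \frac{1}{2} + 0\right) \left(-778\right) = \left(- \frac{1}{2}\right) \left(-778\right) = 389$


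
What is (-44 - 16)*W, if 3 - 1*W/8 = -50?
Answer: -25440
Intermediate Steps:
W = 424 (W = 24 - 8*(-50) = 24 + 400 = 424)
(-44 - 16)*W = (-44 - 16)*424 = -60*424 = -25440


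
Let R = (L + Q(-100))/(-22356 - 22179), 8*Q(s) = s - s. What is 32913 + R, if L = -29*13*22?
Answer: 1465788749/44535 ≈ 32913.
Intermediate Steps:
Q(s) = 0 (Q(s) = (s - s)/8 = (⅛)*0 = 0)
L = -8294 (L = -377*22 = -8294)
R = 8294/44535 (R = (-8294 + 0)/(-22356 - 22179) = -8294/(-44535) = -8294*(-1/44535) = 8294/44535 ≈ 0.18624)
32913 + R = 32913 + 8294/44535 = 1465788749/44535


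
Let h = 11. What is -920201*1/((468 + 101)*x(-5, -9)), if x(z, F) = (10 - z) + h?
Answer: -920201/14794 ≈ -62.201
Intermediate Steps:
x(z, F) = 21 - z (x(z, F) = (10 - z) + 11 = 21 - z)
-920201*1/((468 + 101)*x(-5, -9)) = -920201*1/((21 - 1*(-5))*(468 + 101)) = -920201*1/(569*(21 + 5)) = -920201/(569*26) = -920201/14794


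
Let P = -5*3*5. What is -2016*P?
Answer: 151200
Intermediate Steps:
P = -75 (P = -15*5 = -75)
-2016*P = -2016*(-75) = 151200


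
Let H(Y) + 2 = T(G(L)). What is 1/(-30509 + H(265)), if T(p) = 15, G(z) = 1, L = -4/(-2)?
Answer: -1/30496 ≈ -3.2791e-5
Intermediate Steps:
L = 2 (L = -4*(-½) = 2)
H(Y) = 13 (H(Y) = -2 + 15 = 13)
1/(-30509 + H(265)) = 1/(-30509 + 13) = 1/(-30496) = -1/30496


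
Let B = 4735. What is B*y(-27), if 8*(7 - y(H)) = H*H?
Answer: -3186655/8 ≈ -3.9833e+5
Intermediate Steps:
y(H) = 7 - H²/8 (y(H) = 7 - H*H/8 = 7 - H²/8)
B*y(-27) = 4735*(7 - ⅛*(-27)²) = 4735*(7 - ⅛*729) = 4735*(7 - 729/8) = 4735*(-673/8) = -3186655/8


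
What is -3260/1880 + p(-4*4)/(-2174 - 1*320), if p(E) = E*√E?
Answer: -163/94 + 32*I/1247 ≈ -1.734 + 0.025662*I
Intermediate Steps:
p(E) = E^(3/2)
-3260/1880 + p(-4*4)/(-2174 - 1*320) = -3260/1880 + (-4*4)^(3/2)/(-2174 - 1*320) = -3260*1/1880 + (-16)^(3/2)/(-2174 - 320) = -163/94 - 64*I/(-2494) = -163/94 - 64*I*(-1/2494) = -163/94 + 32*I/1247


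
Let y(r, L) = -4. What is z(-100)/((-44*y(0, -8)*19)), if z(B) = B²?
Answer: 625/209 ≈ 2.9904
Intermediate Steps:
z(-100)/((-44*y(0, -8)*19)) = (-100)²/((-44*(-4)*19)) = 10000/((176*19)) = 10000/3344 = 10000*(1/3344) = 625/209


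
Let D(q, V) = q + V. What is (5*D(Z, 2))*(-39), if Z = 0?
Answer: -390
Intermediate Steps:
D(q, V) = V + q
(5*D(Z, 2))*(-39) = (5*(2 + 0))*(-39) = (5*2)*(-39) = 10*(-39) = -390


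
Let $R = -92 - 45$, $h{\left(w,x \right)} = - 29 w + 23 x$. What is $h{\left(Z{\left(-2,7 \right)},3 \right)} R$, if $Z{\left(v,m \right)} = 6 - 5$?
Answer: $-5480$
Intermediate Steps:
$Z{\left(v,m \right)} = 1$ ($Z{\left(v,m \right)} = 6 - 5 = 1$)
$R = -137$ ($R = -92 - 45 = -137$)
$h{\left(Z{\left(-2,7 \right)},3 \right)} R = \left(\left(-29\right) 1 + 23 \cdot 3\right) \left(-137\right) = \left(-29 + 69\right) \left(-137\right) = 40 \left(-137\right) = -5480$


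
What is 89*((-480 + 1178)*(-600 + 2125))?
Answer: 94736050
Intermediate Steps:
89*((-480 + 1178)*(-600 + 2125)) = 89*(698*1525) = 89*1064450 = 94736050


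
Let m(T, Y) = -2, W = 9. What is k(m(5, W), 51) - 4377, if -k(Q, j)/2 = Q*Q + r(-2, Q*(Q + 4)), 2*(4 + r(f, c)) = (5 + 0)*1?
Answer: -4382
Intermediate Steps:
r(f, c) = -3/2 (r(f, c) = -4 + ((5 + 0)*1)/2 = -4 + (5*1)/2 = -4 + (1/2)*5 = -4 + 5/2 = -3/2)
k(Q, j) = 3 - 2*Q**2 (k(Q, j) = -2*(Q*Q - 3/2) = -2*(Q**2 - 3/2) = -2*(-3/2 + Q**2) = 3 - 2*Q**2)
k(m(5, W), 51) - 4377 = (3 - 2*(-2)**2) - 4377 = (3 - 2*4) - 4377 = (3 - 8) - 4377 = -5 - 4377 = -4382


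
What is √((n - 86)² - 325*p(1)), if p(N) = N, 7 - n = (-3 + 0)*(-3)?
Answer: √7419 ≈ 86.134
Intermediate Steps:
n = -2 (n = 7 - (-3 + 0)*(-3) = 7 - (-3)*(-3) = 7 - 1*9 = 7 - 9 = -2)
√((n - 86)² - 325*p(1)) = √((-2 - 86)² - 325*1) = √((-88)² - 325) = √(7744 - 325) = √7419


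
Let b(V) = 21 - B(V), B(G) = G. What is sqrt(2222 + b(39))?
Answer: 2*sqrt(551) ≈ 46.947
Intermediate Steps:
b(V) = 21 - V
sqrt(2222 + b(39)) = sqrt(2222 + (21 - 1*39)) = sqrt(2222 + (21 - 39)) = sqrt(2222 - 18) = sqrt(2204) = 2*sqrt(551)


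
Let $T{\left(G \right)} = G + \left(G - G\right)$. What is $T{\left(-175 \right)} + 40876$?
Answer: $40701$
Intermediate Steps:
$T{\left(G \right)} = G$ ($T{\left(G \right)} = G + 0 = G$)
$T{\left(-175 \right)} + 40876 = -175 + 40876 = 40701$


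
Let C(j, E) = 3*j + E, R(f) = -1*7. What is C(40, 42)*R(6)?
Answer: -1134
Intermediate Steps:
R(f) = -7
C(j, E) = E + 3*j
C(40, 42)*R(6) = (42 + 3*40)*(-7) = (42 + 120)*(-7) = 162*(-7) = -1134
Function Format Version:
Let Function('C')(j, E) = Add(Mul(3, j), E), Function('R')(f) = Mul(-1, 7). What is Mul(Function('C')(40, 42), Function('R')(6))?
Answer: -1134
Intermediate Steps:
Function('R')(f) = -7
Function('C')(j, E) = Add(E, Mul(3, j))
Mul(Function('C')(40, 42), Function('R')(6)) = Mul(Add(42, Mul(3, 40)), -7) = Mul(Add(42, 120), -7) = Mul(162, -7) = -1134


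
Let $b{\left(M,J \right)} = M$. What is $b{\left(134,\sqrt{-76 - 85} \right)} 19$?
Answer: $2546$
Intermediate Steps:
$b{\left(134,\sqrt{-76 - 85} \right)} 19 = 134 \cdot 19 = 2546$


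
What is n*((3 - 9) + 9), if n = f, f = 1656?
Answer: 4968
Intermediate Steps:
n = 1656
n*((3 - 9) + 9) = 1656*((3 - 9) + 9) = 1656*(-6 + 9) = 1656*3 = 4968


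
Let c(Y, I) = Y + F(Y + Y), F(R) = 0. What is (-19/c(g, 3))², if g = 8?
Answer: 361/64 ≈ 5.6406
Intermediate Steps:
c(Y, I) = Y (c(Y, I) = Y + 0 = Y)
(-19/c(g, 3))² = (-19/8)² = 361/64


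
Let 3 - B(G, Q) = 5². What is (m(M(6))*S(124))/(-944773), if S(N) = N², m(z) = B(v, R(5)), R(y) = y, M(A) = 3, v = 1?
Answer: 338272/944773 ≈ 0.35805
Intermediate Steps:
B(G, Q) = -22 (B(G, Q) = 3 - 1*5² = 3 - 1*25 = 3 - 25 = -22)
m(z) = -22
(m(M(6))*S(124))/(-944773) = -22*124²/(-944773) = -22*15376*(-1/944773) = -338272*(-1/944773) = 338272/944773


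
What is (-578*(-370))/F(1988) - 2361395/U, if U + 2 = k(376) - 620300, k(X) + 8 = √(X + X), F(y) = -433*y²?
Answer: 156662061910344762445/41154586067142319156 + 2361395*√47/96196123837 ≈ 3.8068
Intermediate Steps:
k(X) = -8 + √2*√X (k(X) = -8 + √(X + X) = -8 + √(2*X) = -8 + √2*√X)
U = -620310 + 4*√47 (U = -2 + ((-8 + √2*√376) - 620300) = -2 + ((-8 + √2*(2*√94)) - 620300) = -2 + ((-8 + 4*√47) - 620300) = -2 + (-620308 + 4*√47) = -620310 + 4*√47 ≈ -6.2028e+5)
(-578*(-370))/F(1988) - 2361395/U = (-578*(-370))/((-433*1988²)) - 2361395/(-620310 + 4*√47) = 213860/((-433*3952144)) - 2361395/(-620310 + 4*√47) = 213860/(-1711278352) - 2361395/(-620310 + 4*√47) = 213860*(-1/1711278352) - 2361395/(-620310 + 4*√47) = -53465/427819588 - 2361395/(-620310 + 4*√47)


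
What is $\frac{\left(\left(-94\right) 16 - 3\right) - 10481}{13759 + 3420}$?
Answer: $- \frac{11988}{17179} \approx -0.69783$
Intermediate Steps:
$\frac{\left(\left(-94\right) 16 - 3\right) - 10481}{13759 + 3420} = \frac{\left(-1504 - 3\right) - 10481}{17179} = \left(-1507 - 10481\right) \frac{1}{17179} = \left(-11988\right) \frac{1}{17179} = - \frac{11988}{17179}$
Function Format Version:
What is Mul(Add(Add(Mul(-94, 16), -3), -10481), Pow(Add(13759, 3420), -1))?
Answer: Rational(-11988, 17179) ≈ -0.69783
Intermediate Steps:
Mul(Add(Add(Mul(-94, 16), -3), -10481), Pow(Add(13759, 3420), -1)) = Mul(Add(Add(-1504, -3), -10481), Pow(17179, -1)) = Mul(Add(-1507, -10481), Rational(1, 17179)) = Mul(-11988, Rational(1, 17179)) = Rational(-11988, 17179)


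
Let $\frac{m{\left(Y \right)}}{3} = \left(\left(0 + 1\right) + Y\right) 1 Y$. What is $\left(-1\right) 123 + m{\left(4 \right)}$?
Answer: $-63$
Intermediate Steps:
$m{\left(Y \right)} = 3 Y \left(1 + Y\right)$ ($m{\left(Y \right)} = 3 \left(\left(0 + 1\right) + Y\right) 1 Y = 3 \left(1 + Y\right) 1 Y = 3 \left(1 + Y\right) Y = 3 Y \left(1 + Y\right)$)
$\left(-1\right) 123 + m{\left(4 \right)} = \left(-1\right) 123 + 3 \cdot 4 \left(1 + 4\right) = -123 + 3 \cdot 4 \cdot 5 = -123 + 60 = -63$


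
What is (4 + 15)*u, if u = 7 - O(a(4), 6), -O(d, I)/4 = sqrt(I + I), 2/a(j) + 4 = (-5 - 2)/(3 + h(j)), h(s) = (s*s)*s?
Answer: 133 + 152*sqrt(3) ≈ 396.27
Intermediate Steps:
h(s) = s**3 (h(s) = s**2*s = s**3)
a(j) = 2/(-4 - 7/(3 + j**3)) (a(j) = 2/(-4 + (-5 - 2)/(3 + j**3)) = 2/(-4 - 7/(3 + j**3)))
O(d, I) = -4*sqrt(2)*sqrt(I) (O(d, I) = -4*sqrt(I + I) = -4*sqrt(2)*sqrt(I))
u = 7 + 8*sqrt(3) (u = 7 - (-4)*sqrt(2)*sqrt(6) = 7 - (-8)*sqrt(3) = 7 + 8*sqrt(3) ≈ 20.856)
(4 + 15)*u = (4 + 15)*(7 + 8*sqrt(3)) = 19*(7 + 8*sqrt(3)) = 133 + 152*sqrt(3)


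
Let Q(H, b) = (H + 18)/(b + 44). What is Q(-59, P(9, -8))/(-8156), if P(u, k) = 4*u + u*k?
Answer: 41/65248 ≈ 0.00062837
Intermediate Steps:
P(u, k) = 4*u + k*u
Q(H, b) = (18 + H)/(44 + b)
Q(-59, P(9, -8))/(-8156) = ((18 - 59)/(44 + 9*(4 - 8)))/(-8156) = (-41/(44 + 9*(-4)))*(-1/8156) = (-41/(44 - 36))*(-1/8156) = (-41/8)*(-1/8156) = ((⅛)*(-41))*(-1/8156) = -41/8*(-1/8156) = 41/65248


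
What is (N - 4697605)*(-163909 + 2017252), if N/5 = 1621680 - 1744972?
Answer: -9848785169295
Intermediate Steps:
N = -616460 (N = 5*(1621680 - 1744972) = 5*(-123292) = -616460)
(N - 4697605)*(-163909 + 2017252) = (-616460 - 4697605)*(-163909 + 2017252) = -5314065*1853343 = -9848785169295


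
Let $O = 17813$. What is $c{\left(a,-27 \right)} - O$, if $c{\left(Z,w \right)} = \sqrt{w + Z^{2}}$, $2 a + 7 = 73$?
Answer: $-17813 + 3 \sqrt{118} \approx -17780.0$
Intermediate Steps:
$a = 33$ ($a = - \frac{7}{2} + \frac{1}{2} \cdot 73 = - \frac{7}{2} + \frac{73}{2} = 33$)
$c{\left(a,-27 \right)} - O = \sqrt{-27 + 33^{2}} - 17813 = \sqrt{-27 + 1089} - 17813 = \sqrt{1062} - 17813 = 3 \sqrt{118} - 17813 = -17813 + 3 \sqrt{118}$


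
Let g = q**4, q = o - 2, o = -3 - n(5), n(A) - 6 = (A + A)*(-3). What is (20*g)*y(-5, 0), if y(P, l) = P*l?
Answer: 0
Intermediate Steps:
n(A) = 6 - 6*A (n(A) = 6 + (A + A)*(-3) = 6 + (2*A)*(-3) = 6 - 6*A)
o = 21 (o = -3 - (6 - 6*5) = -3 - (6 - 30) = -3 - 1*(-24) = -3 + 24 = 21)
q = 19 (q = 21 - 2 = 19)
g = 130321 (g = 19**4 = 130321)
(20*g)*y(-5, 0) = (20*130321)*(-5*0) = 2606420*0 = 0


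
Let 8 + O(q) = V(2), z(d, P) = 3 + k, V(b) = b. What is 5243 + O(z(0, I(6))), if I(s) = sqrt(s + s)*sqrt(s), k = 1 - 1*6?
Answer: 5237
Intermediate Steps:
k = -5 (k = 1 - 6 = -5)
I(s) = s*sqrt(2) (I(s) = sqrt(2*s)*sqrt(s) = (sqrt(2)*sqrt(s))*sqrt(s) = s*sqrt(2))
z(d, P) = -2 (z(d, P) = 3 - 5 = -2)
O(q) = -6 (O(q) = -8 + 2 = -6)
5243 + O(z(0, I(6))) = 5243 - 6 = 5237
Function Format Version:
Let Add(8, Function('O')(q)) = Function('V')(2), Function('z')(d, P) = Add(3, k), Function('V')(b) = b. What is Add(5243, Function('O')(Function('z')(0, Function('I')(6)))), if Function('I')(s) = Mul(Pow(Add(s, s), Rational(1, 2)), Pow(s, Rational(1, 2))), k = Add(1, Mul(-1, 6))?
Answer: 5237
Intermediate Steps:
k = -5 (k = Add(1, -6) = -5)
Function('I')(s) = Mul(s, Pow(2, Rational(1, 2))) (Function('I')(s) = Mul(Pow(Mul(2, s), Rational(1, 2)), Pow(s, Rational(1, 2))) = Mul(Mul(Pow(2, Rational(1, 2)), Pow(s, Rational(1, 2))), Pow(s, Rational(1, 2))) = Mul(s, Pow(2, Rational(1, 2))))
Function('z')(d, P) = -2 (Function('z')(d, P) = Add(3, -5) = -2)
Function('O')(q) = -6 (Function('O')(q) = Add(-8, 2) = -6)
Add(5243, Function('O')(Function('z')(0, Function('I')(6)))) = Add(5243, -6) = 5237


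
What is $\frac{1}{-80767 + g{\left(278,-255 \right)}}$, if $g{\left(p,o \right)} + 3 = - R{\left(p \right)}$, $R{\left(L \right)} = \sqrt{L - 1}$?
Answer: $- \frac{80770}{6523792623} + \frac{\sqrt{277}}{6523792623} \approx -1.2378 \cdot 10^{-5}$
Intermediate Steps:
$R{\left(L \right)} = \sqrt{-1 + L}$
$g{\left(p,o \right)} = -3 - \sqrt{-1 + p}$
$\frac{1}{-80767 + g{\left(278,-255 \right)}} = \frac{1}{-80767 - \left(3 + \sqrt{-1 + 278}\right)} = \frac{1}{-80767 - \left(3 + \sqrt{277}\right)} = \frac{1}{-80770 - \sqrt{277}}$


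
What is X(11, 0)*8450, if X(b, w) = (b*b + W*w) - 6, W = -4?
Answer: 971750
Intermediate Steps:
X(b, w) = -6 + b² - 4*w (X(b, w) = (b*b - 4*w) - 6 = (b² - 4*w) - 6 = -6 + b² - 4*w)
X(11, 0)*8450 = (-6 + 11² - 4*0)*8450 = (-6 + 121 + 0)*8450 = 115*8450 = 971750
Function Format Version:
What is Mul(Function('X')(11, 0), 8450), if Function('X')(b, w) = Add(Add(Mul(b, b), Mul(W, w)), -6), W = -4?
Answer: 971750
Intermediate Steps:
Function('X')(b, w) = Add(-6, Pow(b, 2), Mul(-4, w)) (Function('X')(b, w) = Add(Add(Mul(b, b), Mul(-4, w)), -6) = Add(Add(Pow(b, 2), Mul(-4, w)), -6) = Add(-6, Pow(b, 2), Mul(-4, w)))
Mul(Function('X')(11, 0), 8450) = Mul(Add(-6, Pow(11, 2), Mul(-4, 0)), 8450) = Mul(Add(-6, 121, 0), 8450) = Mul(115, 8450) = 971750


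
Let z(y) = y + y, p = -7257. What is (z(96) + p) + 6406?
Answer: -659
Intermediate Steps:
z(y) = 2*y
(z(96) + p) + 6406 = (2*96 - 7257) + 6406 = (192 - 7257) + 6406 = -7065 + 6406 = -659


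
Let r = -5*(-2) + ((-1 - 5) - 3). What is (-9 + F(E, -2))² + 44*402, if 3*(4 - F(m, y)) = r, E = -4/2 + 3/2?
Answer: 159448/9 ≈ 17716.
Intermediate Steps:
r = 1 (r = 10 + (-6 - 3) = 10 - 9 = 1)
E = -½ (E = -4*½ + 3*(½) = -2 + 3/2 = -½ ≈ -0.50000)
F(m, y) = 11/3 (F(m, y) = 4 - ⅓*1 = 4 - ⅓ = 11/3)
(-9 + F(E, -2))² + 44*402 = (-9 + 11/3)² + 44*402 = (-16/3)² + 17688 = 256/9 + 17688 = 159448/9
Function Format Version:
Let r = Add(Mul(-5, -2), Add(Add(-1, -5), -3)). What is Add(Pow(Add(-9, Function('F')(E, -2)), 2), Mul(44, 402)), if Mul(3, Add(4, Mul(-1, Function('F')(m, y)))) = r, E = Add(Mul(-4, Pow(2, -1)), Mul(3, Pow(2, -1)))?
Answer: Rational(159448, 9) ≈ 17716.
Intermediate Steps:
r = 1 (r = Add(10, Add(-6, -3)) = Add(10, -9) = 1)
E = Rational(-1, 2) (E = Add(Mul(-4, Rational(1, 2)), Mul(3, Rational(1, 2))) = Add(-2, Rational(3, 2)) = Rational(-1, 2) ≈ -0.50000)
Function('F')(m, y) = Rational(11, 3) (Function('F')(m, y) = Add(4, Mul(Rational(-1, 3), 1)) = Add(4, Rational(-1, 3)) = Rational(11, 3))
Add(Pow(Add(-9, Function('F')(E, -2)), 2), Mul(44, 402)) = Add(Pow(Add(-9, Rational(11, 3)), 2), Mul(44, 402)) = Add(Pow(Rational(-16, 3), 2), 17688) = Add(Rational(256, 9), 17688) = Rational(159448, 9)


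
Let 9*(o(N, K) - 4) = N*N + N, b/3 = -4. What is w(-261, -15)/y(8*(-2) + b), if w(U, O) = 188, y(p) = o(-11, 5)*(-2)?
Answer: -423/73 ≈ -5.7945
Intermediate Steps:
b = -12 (b = 3*(-4) = -12)
o(N, K) = 4 + N/9 + N²/9 (o(N, K) = 4 + (N*N + N)/9 = 4 + (N² + N)/9 = 4 + (N + N²)/9 = 4 + (N/9 + N²/9) = 4 + N/9 + N²/9)
y(p) = -292/9 (y(p) = (4 + (⅑)*(-11) + (⅑)*(-11)²)*(-2) = (4 - 11/9 + (⅑)*121)*(-2) = (4 - 11/9 + 121/9)*(-2) = (146/9)*(-2) = -292/9)
w(-261, -15)/y(8*(-2) + b) = 188/(-292/9) = 188*(-9/292) = -423/73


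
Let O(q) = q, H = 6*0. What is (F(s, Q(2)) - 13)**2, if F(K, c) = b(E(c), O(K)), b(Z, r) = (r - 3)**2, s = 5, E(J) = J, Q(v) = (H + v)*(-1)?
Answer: 81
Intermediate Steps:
H = 0
Q(v) = -v (Q(v) = (0 + v)*(-1) = v*(-1) = -v)
b(Z, r) = (-3 + r)**2
F(K, c) = (-3 + K)**2
(F(s, Q(2)) - 13)**2 = ((-3 + 5)**2 - 13)**2 = (2**2 - 13)**2 = (4 - 13)**2 = (-9)**2 = 81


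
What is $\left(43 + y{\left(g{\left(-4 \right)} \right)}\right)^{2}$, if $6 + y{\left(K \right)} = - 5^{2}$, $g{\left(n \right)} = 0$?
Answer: $144$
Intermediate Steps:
$y{\left(K \right)} = -31$ ($y{\left(K \right)} = -6 - 5^{2} = -6 - 25 = -31$)
$\left(43 + y{\left(g{\left(-4 \right)} \right)}\right)^{2} = \left(43 - 31\right)^{2} = 12^{2} = 144$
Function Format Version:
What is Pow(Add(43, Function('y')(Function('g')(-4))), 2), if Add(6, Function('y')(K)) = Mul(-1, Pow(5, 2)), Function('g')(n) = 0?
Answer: 144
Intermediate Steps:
Function('y')(K) = -31 (Function('y')(K) = Add(-6, Mul(-1, Pow(5, 2))) = Add(-6, Mul(-1, 25)) = Add(-6, -25) = -31)
Pow(Add(43, Function('y')(Function('g')(-4))), 2) = Pow(Add(43, -31), 2) = Pow(12, 2) = 144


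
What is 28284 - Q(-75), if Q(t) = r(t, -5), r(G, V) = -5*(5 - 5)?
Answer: 28284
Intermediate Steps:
r(G, V) = 0 (r(G, V) = -5*0 = 0)
Q(t) = 0
28284 - Q(-75) = 28284 - 1*0 = 28284 + 0 = 28284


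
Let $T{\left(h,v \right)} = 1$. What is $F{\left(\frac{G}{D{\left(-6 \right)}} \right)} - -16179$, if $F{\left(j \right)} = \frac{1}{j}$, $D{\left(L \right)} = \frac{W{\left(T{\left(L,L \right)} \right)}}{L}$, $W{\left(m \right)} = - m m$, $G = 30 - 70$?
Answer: $\frac{3882959}{240} \approx 16179.0$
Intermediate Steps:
$G = -40$ ($G = 30 - 70 = -40$)
$W{\left(m \right)} = - m^{2}$
$D{\left(L \right)} = - \frac{1}{L}$ ($D{\left(L \right)} = \frac{\left(-1\right) 1^{2}}{L} = \frac{\left(-1\right) 1}{L} = - \frac{1}{L}$)
$F{\left(\frac{G}{D{\left(-6 \right)}} \right)} - -16179 = \frac{1}{\left(-40\right) \frac{1}{\left(-1\right) \frac{1}{-6}}} - -16179 = \frac{1}{\left(-40\right) \frac{1}{\left(-1\right) \left(- \frac{1}{6}\right)}} + 16179 = \frac{1}{\left(-40\right) \frac{1}{\frac{1}{6}}} + 16179 = \frac{1}{\left(-40\right) 6} + 16179 = \frac{1}{-240} + 16179 = - \frac{1}{240} + 16179 = \frac{3882959}{240}$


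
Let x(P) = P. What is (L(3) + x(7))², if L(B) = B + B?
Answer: 169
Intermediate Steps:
L(B) = 2*B
(L(3) + x(7))² = (2*3 + 7)² = (6 + 7)² = 13² = 169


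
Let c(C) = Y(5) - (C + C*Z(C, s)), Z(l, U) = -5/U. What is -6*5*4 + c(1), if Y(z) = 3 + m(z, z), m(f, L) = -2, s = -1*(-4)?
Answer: -475/4 ≈ -118.75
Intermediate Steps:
s = 4
Y(z) = 1 (Y(z) = 3 - 2 = 1)
c(C) = 1 + C/4 (c(C) = 1 - (C + C*(-5/4)) = 1 - (C - 5*C/4) = 1 - (-1)*C/4 = 1 + C/4)
-6*5*4 + c(1) = -6*5*4 + (1 + (1/4)*1) = -30*4 + (1 + 1/4) = -120 + 5/4 = -475/4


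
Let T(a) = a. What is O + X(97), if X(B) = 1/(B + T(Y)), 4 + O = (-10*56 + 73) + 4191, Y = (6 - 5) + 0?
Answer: 362601/98 ≈ 3700.0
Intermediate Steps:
Y = 1 (Y = 1 + 0 = 1)
O = 3700 (O = -4 + ((-10*56 + 73) + 4191) = -4 + ((-560 + 73) + 4191) = -4 + (-487 + 4191) = -4 + 3704 = 3700)
X(B) = 1/(1 + B) (X(B) = 1/(B + 1) = 1/(1 + B))
O + X(97) = 3700 + 1/(1 + 97) = 3700 + 1/98 = 362601/98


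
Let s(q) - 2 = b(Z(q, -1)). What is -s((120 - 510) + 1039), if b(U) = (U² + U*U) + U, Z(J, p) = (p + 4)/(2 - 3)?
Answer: -17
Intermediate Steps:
Z(J, p) = -4 - p (Z(J, p) = (4 + p)/(-1) = (4 + p)*(-1) = -4 - p)
b(U) = U + 2*U² (b(U) = (U² + U²) + U = 2*U² + U = U + 2*U²)
s(q) = 17 (s(q) = 2 + (-4 - 1*(-1))*(1 + 2*(-4 - 1*(-1))) = 2 + (-4 + 1)*(1 + 2*(-4 + 1)) = 2 - 3*(1 + 2*(-3)) = 2 - 3*(1 - 6) = 2 - 3*(-5) = 2 + 15 = 17)
-s((120 - 510) + 1039) = -1*17 = -17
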